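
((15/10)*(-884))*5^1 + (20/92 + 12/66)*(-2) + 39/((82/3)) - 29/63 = -8665177043/1306998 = -6629.83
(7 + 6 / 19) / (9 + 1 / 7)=973 / 1216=0.80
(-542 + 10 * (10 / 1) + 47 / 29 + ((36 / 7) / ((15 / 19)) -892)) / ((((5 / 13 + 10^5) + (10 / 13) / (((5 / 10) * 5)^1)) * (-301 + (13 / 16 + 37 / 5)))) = 279916624 / 6181372493821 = 0.00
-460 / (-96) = 115 / 24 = 4.79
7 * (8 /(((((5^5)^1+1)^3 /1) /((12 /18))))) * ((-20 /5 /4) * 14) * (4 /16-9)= 1715 /11455081641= 0.00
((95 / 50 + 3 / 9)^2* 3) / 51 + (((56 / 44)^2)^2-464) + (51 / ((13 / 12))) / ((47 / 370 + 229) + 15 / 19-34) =-1848350533063727359 / 4010807921105700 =-460.84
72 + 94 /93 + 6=7348 /93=79.01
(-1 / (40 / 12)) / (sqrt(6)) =-sqrt(6) / 20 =-0.12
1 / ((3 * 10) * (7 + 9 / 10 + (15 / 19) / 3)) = 19 / 4653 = 0.00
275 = 275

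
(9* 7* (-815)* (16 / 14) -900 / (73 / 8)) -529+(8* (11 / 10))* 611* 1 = -19684753 / 365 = -53930.83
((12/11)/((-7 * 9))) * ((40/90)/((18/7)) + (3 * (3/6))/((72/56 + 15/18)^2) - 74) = 188613016/148209831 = 1.27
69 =69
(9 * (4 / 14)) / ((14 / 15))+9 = 576 / 49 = 11.76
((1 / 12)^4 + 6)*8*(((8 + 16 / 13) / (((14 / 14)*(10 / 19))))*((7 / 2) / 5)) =16547461 / 28080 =589.30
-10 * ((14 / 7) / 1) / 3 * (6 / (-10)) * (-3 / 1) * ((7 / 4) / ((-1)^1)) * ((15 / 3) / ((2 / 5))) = 525 / 2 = 262.50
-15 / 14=-1.07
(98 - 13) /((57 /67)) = 5695 /57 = 99.91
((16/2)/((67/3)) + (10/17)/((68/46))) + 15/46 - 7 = -5270955/890698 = -5.92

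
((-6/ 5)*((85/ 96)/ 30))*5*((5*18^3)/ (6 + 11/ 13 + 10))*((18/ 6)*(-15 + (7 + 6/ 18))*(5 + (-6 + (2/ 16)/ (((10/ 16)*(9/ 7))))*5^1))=-24932115/ 146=-170767.91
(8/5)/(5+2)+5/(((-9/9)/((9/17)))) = -1439/595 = -2.42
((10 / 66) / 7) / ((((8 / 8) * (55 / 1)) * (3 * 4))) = 1 / 30492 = 0.00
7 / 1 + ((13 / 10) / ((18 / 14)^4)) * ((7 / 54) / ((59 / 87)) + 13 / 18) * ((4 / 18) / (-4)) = 874912871 / 125420076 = 6.98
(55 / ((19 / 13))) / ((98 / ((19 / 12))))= 715 / 1176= 0.61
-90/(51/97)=-2910/17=-171.18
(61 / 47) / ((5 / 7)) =427 / 235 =1.82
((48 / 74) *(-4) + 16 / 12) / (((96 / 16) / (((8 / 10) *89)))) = -4984 / 333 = -14.97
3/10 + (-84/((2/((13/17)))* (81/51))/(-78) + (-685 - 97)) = -210989/270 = -781.44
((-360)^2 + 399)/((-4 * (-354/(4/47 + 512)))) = 260734661/5546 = 47013.10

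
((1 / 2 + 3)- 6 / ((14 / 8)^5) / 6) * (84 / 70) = 346803 / 84035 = 4.13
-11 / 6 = -1.83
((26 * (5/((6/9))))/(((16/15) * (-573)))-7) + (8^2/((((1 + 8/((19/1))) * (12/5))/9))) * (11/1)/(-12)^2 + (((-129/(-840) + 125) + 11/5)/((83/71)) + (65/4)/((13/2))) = 117.02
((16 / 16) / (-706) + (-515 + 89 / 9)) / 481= -1.05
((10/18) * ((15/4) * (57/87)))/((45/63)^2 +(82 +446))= 0.00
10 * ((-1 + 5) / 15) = 8 / 3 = 2.67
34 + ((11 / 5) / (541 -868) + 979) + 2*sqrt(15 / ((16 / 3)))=3*sqrt(5) / 2 + 1656244 / 1635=1016.35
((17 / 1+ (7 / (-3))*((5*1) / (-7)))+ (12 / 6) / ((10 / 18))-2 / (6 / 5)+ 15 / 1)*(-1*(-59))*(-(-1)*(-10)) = -21004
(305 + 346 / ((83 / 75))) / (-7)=-88.24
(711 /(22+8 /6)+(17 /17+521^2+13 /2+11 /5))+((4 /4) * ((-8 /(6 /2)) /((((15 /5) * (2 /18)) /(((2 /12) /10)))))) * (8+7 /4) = 19003591 /70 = 271479.87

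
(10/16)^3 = 125/512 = 0.24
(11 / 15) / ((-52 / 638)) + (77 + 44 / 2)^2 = 3818881 / 390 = 9792.00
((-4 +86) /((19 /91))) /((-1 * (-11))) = 7462 /209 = 35.70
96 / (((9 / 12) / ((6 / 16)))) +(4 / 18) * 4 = 440 / 9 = 48.89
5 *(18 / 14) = 45 / 7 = 6.43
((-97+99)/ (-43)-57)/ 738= -2453/ 31734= -0.08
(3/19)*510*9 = 724.74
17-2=15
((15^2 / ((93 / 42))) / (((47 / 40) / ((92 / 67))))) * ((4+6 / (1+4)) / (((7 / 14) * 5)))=24111360 / 97619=246.99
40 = 40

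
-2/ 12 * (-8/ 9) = 0.15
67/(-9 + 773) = 67/764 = 0.09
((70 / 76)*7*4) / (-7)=-70 / 19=-3.68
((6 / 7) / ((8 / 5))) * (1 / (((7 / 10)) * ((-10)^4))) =3 / 39200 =0.00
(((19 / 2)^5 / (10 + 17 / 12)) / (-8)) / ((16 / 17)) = -126281049 / 140288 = -900.16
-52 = -52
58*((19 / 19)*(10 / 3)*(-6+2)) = -2320 / 3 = -773.33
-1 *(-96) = 96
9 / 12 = 3 / 4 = 0.75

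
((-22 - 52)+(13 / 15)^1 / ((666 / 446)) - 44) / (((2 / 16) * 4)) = -1173022 / 4995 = -234.84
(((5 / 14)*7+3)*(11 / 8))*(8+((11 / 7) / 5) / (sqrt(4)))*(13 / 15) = 898183 / 16800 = 53.46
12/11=1.09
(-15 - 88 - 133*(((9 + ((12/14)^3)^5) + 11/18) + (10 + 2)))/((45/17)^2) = -10550654772953192039/24721231005346050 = -426.79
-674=-674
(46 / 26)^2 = 529 / 169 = 3.13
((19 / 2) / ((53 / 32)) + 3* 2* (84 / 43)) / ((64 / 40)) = 24865 / 2279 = 10.91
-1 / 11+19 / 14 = 195 / 154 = 1.27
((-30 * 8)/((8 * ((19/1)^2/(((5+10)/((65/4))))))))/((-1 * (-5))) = -72/4693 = -0.02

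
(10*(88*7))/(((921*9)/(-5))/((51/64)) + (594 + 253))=-523600/104837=-4.99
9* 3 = 27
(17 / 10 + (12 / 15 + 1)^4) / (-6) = -15247 / 7500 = -2.03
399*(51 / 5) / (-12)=-6783 / 20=-339.15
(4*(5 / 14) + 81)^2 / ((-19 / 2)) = -665858 / 931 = -715.21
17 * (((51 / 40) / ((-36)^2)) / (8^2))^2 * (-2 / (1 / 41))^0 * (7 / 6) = 34391 / 7338354278400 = 0.00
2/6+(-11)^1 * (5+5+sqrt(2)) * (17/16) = -2797/24- 187 * sqrt(2)/16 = -133.07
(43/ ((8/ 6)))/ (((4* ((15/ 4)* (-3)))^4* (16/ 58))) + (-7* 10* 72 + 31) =-219093658753/ 43740000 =-5009.00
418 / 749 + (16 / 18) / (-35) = 17954 / 33705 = 0.53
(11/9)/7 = 11/63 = 0.17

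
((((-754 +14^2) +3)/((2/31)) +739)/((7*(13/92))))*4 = -2893768/91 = -31799.65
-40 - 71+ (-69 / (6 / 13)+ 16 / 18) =-4673 / 18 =-259.61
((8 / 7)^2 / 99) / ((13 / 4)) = 256 / 63063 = 0.00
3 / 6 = 0.50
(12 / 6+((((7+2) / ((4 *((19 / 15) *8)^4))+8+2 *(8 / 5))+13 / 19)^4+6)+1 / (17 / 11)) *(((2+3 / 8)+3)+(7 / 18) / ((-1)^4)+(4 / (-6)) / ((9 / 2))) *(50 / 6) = 5345986553114716161544686778766483705276264611421 / 5724022185423007098077106154097435108966400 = 933956.30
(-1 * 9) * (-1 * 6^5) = 69984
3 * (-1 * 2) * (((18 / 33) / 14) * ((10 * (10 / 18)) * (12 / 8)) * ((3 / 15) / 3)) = -10 / 77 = -0.13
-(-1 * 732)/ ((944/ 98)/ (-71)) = -636657/ 118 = -5395.40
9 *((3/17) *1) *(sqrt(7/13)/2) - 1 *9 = -9+27 *sqrt(91)/442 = -8.42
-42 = -42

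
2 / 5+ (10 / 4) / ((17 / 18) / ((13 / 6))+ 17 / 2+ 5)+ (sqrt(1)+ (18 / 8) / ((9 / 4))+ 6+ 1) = 9.58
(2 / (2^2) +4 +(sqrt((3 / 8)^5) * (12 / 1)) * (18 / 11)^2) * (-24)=-108 - 6561 * sqrt(6) / 242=-174.41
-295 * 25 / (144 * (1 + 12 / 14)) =-51625 / 1872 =-27.58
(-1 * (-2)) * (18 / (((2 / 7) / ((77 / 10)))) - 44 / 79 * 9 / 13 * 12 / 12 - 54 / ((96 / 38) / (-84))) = 23417802 / 5135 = 4560.43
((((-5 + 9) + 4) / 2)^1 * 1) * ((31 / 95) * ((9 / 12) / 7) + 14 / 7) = 5413 / 665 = 8.14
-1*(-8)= 8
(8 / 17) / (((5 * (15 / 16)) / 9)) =384 / 425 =0.90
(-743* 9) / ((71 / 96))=-641952 / 71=-9041.58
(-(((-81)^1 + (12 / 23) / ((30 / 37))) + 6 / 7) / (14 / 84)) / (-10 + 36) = 191991 / 10465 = 18.35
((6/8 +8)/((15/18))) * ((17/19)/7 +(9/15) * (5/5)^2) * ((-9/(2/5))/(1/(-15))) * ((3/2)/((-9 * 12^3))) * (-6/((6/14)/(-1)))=-4235/1216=-3.48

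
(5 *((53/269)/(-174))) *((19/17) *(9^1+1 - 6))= -10070/397851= -0.03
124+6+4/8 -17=227/2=113.50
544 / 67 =8.12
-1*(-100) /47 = 100 /47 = 2.13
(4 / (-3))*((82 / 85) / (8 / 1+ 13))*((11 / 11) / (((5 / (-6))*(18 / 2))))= 656 / 80325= 0.01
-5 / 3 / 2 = -5 / 6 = -0.83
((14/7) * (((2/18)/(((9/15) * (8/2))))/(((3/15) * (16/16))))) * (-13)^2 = 4225/54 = 78.24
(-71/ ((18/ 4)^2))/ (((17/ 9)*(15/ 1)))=-284/ 2295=-0.12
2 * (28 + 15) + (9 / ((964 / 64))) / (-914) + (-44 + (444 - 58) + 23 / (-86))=4051383353 / 9471782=427.73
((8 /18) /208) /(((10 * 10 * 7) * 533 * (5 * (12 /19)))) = 0.00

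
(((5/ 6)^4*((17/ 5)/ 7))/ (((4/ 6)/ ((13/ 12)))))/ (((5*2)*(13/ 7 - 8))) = -5525/ 891648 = -0.01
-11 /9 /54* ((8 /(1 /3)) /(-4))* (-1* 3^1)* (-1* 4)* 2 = 88 /27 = 3.26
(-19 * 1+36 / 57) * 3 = -1047 / 19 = -55.11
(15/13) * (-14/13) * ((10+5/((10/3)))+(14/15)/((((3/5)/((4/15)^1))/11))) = -30359/1521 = -19.96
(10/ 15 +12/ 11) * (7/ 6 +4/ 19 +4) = 17777/ 1881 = 9.45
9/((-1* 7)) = -9/7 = -1.29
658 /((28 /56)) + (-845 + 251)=722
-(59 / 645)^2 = -3481 / 416025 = -0.01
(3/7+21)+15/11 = 1755/77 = 22.79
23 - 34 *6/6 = -11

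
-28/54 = -14/27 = -0.52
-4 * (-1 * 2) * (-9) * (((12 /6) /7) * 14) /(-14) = 144 /7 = 20.57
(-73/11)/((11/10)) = -730/121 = -6.03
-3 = -3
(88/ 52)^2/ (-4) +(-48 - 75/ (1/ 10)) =-134983/ 169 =-798.72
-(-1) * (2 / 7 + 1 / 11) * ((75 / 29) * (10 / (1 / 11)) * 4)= 3000 / 7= 428.57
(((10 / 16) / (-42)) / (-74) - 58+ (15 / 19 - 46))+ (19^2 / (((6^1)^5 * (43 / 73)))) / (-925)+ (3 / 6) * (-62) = -690103609103 / 5141952900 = -134.21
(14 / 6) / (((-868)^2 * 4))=1 / 1291584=0.00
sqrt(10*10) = 10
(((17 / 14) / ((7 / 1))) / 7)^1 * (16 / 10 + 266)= 11373 / 1715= 6.63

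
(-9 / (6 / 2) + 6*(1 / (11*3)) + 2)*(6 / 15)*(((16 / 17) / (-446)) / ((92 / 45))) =324 / 959123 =0.00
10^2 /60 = 1.67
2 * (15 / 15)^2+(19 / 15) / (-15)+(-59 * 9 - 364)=-200944 / 225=-893.08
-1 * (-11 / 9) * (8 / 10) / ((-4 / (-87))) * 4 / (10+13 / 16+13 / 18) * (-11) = -81.12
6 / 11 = 0.55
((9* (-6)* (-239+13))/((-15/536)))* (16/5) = -1395486.72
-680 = -680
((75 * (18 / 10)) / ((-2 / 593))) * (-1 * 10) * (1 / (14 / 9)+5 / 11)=67646475 / 154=439262.82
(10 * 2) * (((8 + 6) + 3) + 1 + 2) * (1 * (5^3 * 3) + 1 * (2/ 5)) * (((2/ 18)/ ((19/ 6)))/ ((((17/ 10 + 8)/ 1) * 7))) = 3003200/ 38703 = 77.60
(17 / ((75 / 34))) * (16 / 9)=13.70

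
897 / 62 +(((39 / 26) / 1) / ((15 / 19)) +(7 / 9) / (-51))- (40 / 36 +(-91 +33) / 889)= 968111782 / 63247905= 15.31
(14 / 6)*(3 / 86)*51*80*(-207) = -68743.26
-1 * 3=-3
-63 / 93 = -21 / 31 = -0.68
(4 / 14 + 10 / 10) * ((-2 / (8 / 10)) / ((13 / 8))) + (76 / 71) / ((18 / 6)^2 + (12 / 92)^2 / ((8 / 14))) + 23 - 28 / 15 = 19.27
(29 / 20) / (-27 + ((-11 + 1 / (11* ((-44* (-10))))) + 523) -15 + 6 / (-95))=133342 / 43215411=0.00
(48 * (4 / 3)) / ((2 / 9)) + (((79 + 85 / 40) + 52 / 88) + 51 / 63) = 684731 / 1848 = 370.53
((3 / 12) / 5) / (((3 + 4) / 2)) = 1 / 70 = 0.01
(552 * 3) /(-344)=-207 /43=-4.81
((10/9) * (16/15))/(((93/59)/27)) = 1888/93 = 20.30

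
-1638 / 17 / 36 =-91 / 34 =-2.68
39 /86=0.45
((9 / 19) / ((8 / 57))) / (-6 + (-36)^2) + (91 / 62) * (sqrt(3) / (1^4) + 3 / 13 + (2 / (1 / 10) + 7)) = 91 * sqrt(3) / 62 + 4262439 / 106640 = 42.51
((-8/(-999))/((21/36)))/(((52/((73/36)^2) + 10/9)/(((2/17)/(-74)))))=-85264/53745805099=-0.00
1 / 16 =0.06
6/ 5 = 1.20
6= 6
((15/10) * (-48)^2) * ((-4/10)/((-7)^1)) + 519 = 25077/35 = 716.49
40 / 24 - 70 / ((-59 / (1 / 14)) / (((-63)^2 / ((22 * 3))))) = 26335 / 3894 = 6.76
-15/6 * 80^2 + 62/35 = -559938/35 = -15998.23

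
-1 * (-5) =5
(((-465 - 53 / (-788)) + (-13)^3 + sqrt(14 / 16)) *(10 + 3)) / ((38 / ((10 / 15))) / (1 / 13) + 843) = -21.84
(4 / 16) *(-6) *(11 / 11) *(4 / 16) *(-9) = 27 / 8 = 3.38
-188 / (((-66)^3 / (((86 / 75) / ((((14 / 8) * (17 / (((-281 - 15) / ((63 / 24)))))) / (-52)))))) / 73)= 72666493952 / 6735492225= 10.79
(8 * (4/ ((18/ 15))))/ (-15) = -16/ 9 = -1.78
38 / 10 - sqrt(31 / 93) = 19 / 5 - sqrt(3) / 3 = 3.22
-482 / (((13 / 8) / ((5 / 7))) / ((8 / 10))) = -15424 / 91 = -169.49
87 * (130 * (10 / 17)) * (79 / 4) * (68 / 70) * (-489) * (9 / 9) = -436916610 / 7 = -62416658.57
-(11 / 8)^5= -161051 / 32768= -4.91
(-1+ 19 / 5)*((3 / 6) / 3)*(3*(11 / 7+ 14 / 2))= 12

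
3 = 3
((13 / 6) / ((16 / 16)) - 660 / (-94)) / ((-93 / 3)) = -2591 / 8742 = -0.30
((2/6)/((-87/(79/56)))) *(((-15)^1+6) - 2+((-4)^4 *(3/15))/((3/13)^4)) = -577265719/5919480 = -97.52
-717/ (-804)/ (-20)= -239/ 5360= -0.04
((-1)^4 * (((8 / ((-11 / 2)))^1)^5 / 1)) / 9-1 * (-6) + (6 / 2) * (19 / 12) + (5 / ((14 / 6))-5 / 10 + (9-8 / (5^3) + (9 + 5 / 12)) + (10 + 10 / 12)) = 103631977217 / 2536553250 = 40.86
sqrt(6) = 2.45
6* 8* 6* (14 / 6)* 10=6720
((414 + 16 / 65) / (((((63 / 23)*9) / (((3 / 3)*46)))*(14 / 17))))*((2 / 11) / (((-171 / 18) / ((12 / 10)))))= -1937164144 / 89864775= -21.56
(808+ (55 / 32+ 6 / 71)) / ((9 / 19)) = 11652529 / 6816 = 1709.58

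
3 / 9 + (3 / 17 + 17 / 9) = 2.40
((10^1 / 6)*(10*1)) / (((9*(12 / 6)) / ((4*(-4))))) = -400 / 27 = -14.81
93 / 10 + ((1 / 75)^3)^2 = 3310400390627 / 355957031250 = 9.30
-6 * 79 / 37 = -474 / 37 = -12.81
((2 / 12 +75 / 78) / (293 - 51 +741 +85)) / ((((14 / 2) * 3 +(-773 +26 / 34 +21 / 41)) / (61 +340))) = -3074467 / 5448643902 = -0.00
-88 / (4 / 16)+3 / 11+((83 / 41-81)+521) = 40724 / 451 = 90.30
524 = 524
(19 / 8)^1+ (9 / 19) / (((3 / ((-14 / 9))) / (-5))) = 1643 / 456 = 3.60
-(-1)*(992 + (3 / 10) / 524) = 5198083 / 5240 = 992.00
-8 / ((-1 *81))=8 / 81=0.10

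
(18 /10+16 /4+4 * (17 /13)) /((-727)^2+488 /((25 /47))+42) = 0.00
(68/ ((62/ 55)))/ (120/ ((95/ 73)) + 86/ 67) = 1190255/ 1844779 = 0.65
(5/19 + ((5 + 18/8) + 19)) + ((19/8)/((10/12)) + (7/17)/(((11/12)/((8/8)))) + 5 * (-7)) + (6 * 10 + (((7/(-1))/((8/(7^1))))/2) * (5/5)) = 14709379/284240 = 51.75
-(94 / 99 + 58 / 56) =-5503 / 2772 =-1.99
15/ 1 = 15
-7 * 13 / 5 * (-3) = 54.60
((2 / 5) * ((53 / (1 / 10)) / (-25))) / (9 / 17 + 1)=-1802 / 325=-5.54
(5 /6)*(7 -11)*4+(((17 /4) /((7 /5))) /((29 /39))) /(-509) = -16542265 /1239924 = -13.34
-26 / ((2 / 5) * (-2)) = 65 / 2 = 32.50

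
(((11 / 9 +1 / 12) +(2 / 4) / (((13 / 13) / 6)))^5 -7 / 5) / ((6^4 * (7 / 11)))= 4915979432573 / 2742745743360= 1.79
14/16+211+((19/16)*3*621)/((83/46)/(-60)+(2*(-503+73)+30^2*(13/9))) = 2107115175/9714536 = 216.90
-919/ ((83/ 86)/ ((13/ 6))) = -513721/ 249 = -2063.14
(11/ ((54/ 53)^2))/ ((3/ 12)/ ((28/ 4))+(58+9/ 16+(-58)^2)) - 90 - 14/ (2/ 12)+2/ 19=-923280741628/ 5309517681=-173.89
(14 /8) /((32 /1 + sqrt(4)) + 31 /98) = 343 /6726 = 0.05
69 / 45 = 23 / 15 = 1.53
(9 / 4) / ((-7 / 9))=-81 / 28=-2.89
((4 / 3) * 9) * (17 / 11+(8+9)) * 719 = 1760112 / 11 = 160010.18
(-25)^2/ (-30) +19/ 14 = -409/ 21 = -19.48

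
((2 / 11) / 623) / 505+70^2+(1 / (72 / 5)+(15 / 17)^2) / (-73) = 4899.99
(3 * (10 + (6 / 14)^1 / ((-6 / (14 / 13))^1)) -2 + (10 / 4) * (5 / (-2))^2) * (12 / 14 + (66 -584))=-22441.02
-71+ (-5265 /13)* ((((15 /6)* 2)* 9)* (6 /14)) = -55172 /7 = -7881.71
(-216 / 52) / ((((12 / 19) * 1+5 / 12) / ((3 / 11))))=-36936 / 34177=-1.08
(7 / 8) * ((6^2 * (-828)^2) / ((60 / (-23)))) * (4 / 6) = -27594756 / 5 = -5518951.20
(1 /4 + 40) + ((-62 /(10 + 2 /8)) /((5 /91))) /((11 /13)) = -810481 /9020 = -89.85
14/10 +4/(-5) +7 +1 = 43/5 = 8.60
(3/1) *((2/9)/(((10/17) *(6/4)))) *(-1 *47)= -35.51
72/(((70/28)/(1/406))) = 72/1015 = 0.07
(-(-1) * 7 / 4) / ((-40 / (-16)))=7 / 10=0.70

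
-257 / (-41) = 257 / 41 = 6.27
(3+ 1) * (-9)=-36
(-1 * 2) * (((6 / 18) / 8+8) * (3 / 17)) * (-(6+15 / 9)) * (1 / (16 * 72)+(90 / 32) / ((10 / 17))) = 24454451 / 235008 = 104.06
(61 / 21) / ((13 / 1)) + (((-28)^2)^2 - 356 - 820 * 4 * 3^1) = 165017641 / 273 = 604460.22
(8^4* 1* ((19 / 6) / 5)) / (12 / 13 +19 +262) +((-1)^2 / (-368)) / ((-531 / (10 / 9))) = 148272555497 / 16113832200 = 9.20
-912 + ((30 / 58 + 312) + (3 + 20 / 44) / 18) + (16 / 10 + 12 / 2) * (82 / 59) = -498620344 / 846945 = -588.73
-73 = -73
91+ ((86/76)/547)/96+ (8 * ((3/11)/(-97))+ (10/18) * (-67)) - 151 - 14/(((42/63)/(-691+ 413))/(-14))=-522680590015381/6387454656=-81829.24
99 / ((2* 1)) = 99 / 2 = 49.50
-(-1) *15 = 15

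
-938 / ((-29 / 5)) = 4690 / 29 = 161.72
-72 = -72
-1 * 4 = -4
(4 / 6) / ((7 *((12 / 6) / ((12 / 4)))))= 1 / 7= 0.14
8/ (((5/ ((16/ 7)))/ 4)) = 512/ 35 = 14.63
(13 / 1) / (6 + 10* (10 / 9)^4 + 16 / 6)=0.54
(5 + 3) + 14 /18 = 79 /9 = 8.78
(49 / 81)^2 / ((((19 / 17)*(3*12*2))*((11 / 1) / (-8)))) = -40817 / 12341241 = -0.00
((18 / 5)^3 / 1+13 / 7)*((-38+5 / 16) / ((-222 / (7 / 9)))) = 2844083 / 444000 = 6.41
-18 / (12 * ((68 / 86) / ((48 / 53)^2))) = -74304 / 47753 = -1.56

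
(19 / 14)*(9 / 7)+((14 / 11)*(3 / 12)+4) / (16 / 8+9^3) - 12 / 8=197639 / 788018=0.25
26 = 26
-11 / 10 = -1.10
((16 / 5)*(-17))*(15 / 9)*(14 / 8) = -476 / 3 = -158.67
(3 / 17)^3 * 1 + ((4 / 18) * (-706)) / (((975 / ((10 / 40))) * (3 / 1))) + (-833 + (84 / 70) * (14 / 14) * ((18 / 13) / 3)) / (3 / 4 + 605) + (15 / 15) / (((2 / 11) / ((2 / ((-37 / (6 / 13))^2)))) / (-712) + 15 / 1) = -1643288085506673478 / 1252860015001517325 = -1.31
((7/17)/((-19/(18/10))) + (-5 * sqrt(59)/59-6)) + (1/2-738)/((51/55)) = -7765393/9690-5 * sqrt(59)/59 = -802.03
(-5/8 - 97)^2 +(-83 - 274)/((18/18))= 587113/64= 9173.64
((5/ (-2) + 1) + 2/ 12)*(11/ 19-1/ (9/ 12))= 172/ 171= 1.01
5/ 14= 0.36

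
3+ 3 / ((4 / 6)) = 15 / 2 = 7.50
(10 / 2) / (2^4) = 5 / 16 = 0.31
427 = 427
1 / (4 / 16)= 4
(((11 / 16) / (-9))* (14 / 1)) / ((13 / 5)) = -385 / 936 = -0.41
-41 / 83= -0.49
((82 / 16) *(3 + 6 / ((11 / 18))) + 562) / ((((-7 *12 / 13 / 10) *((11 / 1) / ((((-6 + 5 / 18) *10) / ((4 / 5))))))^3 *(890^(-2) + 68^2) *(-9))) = -563612326896938134765625 / 36665285051248333691904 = -15.37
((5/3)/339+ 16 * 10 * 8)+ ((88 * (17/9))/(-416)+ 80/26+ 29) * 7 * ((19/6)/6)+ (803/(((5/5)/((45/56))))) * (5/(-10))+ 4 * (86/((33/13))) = 11085438722/9162153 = 1209.92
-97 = -97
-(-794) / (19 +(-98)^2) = 0.08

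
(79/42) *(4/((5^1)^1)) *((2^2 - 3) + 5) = 316/35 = 9.03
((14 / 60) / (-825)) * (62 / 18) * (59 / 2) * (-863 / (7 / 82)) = 64715507 / 222750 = 290.53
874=874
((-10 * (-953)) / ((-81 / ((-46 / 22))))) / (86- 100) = -109595 / 6237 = -17.57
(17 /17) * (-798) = -798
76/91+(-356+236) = -119.16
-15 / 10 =-3 / 2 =-1.50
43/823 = 0.05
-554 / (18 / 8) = -2216 / 9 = -246.22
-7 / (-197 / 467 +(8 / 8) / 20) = 65380 / 3473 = 18.83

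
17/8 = 2.12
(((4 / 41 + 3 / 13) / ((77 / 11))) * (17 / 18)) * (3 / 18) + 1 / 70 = 43657 / 2014740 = 0.02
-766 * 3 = -2298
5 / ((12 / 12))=5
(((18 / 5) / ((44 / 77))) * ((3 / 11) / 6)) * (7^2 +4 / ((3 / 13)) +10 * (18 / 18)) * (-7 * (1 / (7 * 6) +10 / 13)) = -694099 / 5720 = -121.35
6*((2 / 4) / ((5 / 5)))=3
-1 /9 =-0.11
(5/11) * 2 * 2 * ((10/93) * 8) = 1600/1023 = 1.56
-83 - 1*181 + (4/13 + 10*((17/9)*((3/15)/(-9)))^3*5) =-9109026478/34543665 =-263.70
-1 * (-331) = 331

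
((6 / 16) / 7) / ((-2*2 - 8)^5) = -1 / 4644864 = -0.00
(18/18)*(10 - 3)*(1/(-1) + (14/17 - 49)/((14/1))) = -1057/34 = -31.09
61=61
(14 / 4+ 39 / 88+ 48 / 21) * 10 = 19185 / 308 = 62.29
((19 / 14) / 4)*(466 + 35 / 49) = 62073 / 392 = 158.35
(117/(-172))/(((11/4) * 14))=-0.02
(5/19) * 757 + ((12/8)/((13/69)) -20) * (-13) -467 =-4229/38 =-111.29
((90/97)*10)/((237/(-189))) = -56700/7663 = -7.40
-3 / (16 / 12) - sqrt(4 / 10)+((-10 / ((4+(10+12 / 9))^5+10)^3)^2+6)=71570981022071852502814106306679597301864670005965 / 19085594939219160667417095015114557907889698037264 - sqrt(10) / 5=3.12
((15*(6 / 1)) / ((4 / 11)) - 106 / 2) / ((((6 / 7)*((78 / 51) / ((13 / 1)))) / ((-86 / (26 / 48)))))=-3981026 / 13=-306232.77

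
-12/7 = -1.71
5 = 5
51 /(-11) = -51 /11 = -4.64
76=76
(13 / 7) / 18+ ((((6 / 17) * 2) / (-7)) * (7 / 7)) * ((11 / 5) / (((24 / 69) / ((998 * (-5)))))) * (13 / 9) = 9847487 / 2142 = 4597.33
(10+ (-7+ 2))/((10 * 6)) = 1/12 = 0.08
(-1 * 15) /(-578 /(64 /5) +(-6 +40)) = 160 /119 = 1.34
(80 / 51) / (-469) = -0.00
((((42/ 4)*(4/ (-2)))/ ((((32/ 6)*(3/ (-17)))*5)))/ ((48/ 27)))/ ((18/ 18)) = 3213/ 1280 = 2.51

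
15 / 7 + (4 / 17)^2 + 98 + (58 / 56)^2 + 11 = 25437897 / 226576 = 112.27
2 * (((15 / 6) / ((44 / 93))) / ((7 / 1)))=465 / 308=1.51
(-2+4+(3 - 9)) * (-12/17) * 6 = 288/17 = 16.94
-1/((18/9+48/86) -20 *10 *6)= 43/51490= 0.00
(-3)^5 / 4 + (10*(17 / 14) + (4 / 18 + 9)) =-9925 / 252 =-39.38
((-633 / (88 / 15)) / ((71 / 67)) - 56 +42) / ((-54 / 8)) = 723637 / 42174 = 17.16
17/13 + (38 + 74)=1473/13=113.31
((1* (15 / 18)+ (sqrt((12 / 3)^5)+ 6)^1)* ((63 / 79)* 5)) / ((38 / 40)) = 244650 / 1501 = 162.99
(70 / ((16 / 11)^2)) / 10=847 / 256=3.31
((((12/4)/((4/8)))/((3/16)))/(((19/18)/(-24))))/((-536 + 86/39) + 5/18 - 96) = 3234816/2798833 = 1.16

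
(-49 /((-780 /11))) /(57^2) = 539 /2534220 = 0.00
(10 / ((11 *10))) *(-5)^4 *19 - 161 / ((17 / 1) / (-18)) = 233753 / 187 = 1250.02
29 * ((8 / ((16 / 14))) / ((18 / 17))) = 3451 / 18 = 191.72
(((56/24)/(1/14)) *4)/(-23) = -392/69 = -5.68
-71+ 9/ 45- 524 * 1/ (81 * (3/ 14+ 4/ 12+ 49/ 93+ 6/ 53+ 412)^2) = -2590087873014869026/ 36583142468839245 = -70.80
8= 8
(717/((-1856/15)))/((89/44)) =-118305/41296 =-2.86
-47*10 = -470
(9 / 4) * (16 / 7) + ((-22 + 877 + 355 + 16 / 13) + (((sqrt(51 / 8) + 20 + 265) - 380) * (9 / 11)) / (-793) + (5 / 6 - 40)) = 431324515 / 366366 - 9 * sqrt(102) / 34892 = 1177.30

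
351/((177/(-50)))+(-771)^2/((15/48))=561123054/295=1902112.05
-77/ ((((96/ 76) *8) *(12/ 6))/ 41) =-59983/ 384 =-156.21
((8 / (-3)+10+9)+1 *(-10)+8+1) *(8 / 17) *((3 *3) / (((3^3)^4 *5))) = 368 / 15057495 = 0.00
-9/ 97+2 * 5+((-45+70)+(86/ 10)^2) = 264003/ 2425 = 108.87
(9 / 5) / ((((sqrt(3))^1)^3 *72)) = sqrt(3) / 360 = 0.00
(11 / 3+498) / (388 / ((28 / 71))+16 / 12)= 0.51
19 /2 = 9.50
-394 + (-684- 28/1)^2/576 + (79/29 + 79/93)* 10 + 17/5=21248872/40455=525.25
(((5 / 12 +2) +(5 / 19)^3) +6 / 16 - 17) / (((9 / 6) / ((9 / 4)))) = -2335919 / 109744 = -21.29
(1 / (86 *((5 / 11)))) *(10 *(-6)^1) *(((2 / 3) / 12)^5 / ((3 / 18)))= -11 / 2256984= -0.00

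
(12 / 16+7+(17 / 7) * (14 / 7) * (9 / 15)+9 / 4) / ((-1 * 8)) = -113 / 70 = -1.61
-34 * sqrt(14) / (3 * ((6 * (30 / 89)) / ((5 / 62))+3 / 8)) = -24208 * sqrt(14) / 54369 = -1.67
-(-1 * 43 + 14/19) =803/19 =42.26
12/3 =4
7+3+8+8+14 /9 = 248 /9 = 27.56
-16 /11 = -1.45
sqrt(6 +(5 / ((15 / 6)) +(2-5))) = sqrt(5) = 2.24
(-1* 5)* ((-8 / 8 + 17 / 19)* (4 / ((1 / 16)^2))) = 10240 / 19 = 538.95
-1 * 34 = -34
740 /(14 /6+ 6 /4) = 4440 /23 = 193.04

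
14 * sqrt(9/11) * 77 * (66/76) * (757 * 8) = 29377656 * sqrt(11)/19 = 5128140.11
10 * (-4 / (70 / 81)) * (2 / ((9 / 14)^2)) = -224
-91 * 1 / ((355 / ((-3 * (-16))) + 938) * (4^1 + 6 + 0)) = -2184 / 226895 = -0.01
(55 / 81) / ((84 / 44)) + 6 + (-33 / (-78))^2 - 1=6364181 / 1149876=5.53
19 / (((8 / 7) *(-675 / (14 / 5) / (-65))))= 12103 / 2700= 4.48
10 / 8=5 / 4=1.25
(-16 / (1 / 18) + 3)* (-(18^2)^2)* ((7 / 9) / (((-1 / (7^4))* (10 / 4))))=-22348200672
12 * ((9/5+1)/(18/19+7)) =3192/755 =4.23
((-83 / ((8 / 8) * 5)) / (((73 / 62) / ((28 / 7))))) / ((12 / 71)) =-365366 / 1095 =-333.67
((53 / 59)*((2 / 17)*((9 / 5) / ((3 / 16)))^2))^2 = 59645362176 / 628755625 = 94.86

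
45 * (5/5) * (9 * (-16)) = -6480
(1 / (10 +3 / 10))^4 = 10000 / 112550881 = 0.00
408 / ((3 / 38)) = 5168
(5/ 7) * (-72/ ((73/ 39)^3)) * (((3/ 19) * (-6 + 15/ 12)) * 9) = 144145170/ 2723119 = 52.93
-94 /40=-47 /20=-2.35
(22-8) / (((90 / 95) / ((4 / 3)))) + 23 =42.70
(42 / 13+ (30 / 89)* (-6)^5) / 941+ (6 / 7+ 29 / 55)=-1.40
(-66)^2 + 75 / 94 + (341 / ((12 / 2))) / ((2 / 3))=835105 / 188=4442.05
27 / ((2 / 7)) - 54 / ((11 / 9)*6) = 1917 / 22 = 87.14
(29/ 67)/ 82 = 29/ 5494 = 0.01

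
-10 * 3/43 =-30/43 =-0.70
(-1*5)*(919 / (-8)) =4595 / 8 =574.38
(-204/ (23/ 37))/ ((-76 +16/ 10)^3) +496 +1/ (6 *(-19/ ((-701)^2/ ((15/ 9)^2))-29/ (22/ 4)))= 12552941125422469211/ 25309921303954224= 495.97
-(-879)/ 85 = 879/ 85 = 10.34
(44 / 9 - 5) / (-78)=1 / 702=0.00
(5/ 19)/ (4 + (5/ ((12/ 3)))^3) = 0.04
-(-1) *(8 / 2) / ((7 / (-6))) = -24 / 7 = -3.43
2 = 2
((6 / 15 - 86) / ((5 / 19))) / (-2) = 4066 / 25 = 162.64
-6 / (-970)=3 / 485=0.01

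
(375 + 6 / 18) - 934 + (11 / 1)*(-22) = -2402 / 3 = -800.67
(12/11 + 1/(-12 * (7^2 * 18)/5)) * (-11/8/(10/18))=-126953/47040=-2.70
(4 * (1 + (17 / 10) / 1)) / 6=9 / 5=1.80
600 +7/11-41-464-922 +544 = -3106/11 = -282.36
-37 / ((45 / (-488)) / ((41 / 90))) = 182.79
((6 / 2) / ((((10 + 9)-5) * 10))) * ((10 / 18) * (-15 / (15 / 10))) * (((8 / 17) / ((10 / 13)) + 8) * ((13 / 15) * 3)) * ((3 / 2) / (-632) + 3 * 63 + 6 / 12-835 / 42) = -714065573 / 1579368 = -452.12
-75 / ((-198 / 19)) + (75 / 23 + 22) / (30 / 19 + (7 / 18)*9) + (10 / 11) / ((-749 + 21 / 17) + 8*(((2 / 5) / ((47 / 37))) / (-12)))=363195431221 / 29844981723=12.17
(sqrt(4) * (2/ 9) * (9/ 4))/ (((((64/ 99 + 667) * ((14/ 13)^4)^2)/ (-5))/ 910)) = -26246135948175/ 6967516373888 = -3.77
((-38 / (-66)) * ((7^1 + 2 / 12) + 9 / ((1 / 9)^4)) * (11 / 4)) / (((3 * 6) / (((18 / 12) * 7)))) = 47126821 / 864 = 54544.93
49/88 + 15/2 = 709/88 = 8.06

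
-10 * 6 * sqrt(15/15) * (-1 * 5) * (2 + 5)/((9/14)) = 9800/3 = 3266.67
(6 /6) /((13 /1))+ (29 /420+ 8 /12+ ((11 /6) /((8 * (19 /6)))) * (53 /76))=4536617 /5256160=0.86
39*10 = 390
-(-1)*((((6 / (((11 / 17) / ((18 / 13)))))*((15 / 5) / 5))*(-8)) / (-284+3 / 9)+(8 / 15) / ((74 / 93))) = 540028 / 608465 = 0.89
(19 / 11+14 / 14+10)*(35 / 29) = 4900 / 319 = 15.36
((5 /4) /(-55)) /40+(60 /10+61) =117919 /1760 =67.00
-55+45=-10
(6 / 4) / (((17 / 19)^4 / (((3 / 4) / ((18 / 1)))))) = 130321 / 1336336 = 0.10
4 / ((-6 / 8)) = -5.33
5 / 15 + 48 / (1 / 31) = 1488.33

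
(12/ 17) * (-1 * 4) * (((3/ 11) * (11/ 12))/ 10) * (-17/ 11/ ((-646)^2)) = 3/ 11476190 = 0.00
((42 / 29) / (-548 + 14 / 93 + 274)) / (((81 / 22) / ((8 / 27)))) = -19096 / 44868249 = -0.00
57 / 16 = 3.56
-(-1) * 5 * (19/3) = 95/3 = 31.67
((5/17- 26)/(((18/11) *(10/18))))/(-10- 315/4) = 0.32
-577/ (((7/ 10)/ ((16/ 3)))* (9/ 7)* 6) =-569.88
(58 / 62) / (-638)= -1 / 682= -0.00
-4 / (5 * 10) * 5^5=-250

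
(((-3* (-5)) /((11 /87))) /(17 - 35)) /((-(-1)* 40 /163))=-4727 /176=-26.86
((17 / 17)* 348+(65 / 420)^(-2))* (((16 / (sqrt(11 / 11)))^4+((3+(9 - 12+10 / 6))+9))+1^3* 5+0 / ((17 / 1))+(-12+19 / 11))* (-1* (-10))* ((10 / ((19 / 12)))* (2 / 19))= 10360993286400 / 61009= 169827292.47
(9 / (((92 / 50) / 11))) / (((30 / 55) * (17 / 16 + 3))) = 7260 / 299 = 24.28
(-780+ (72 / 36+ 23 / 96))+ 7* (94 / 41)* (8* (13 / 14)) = -2592017 / 3936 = -658.54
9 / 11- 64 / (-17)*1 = 857 / 187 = 4.58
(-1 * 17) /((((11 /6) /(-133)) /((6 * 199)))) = 16197804 /11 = 1472527.64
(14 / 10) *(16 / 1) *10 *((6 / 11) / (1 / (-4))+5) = 631.27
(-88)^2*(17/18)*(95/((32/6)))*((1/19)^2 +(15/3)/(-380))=-51425/38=-1353.29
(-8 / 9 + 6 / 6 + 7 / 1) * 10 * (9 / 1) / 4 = 160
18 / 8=9 / 4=2.25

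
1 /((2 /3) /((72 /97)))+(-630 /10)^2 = 385101 /97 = 3970.11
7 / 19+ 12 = 235 / 19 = 12.37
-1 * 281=-281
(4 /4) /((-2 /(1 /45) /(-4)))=2 /45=0.04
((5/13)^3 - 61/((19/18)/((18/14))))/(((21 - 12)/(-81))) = 668.19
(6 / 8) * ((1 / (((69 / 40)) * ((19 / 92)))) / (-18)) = -20 / 171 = -0.12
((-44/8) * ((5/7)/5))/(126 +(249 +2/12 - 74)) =-33/12649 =-0.00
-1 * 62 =-62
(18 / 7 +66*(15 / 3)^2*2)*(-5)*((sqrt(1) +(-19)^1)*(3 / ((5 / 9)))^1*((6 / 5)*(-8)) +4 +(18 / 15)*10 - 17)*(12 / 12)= -76959822 / 5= -15391964.40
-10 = -10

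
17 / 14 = 1.21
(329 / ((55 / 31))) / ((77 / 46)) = 110.78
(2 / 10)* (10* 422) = 844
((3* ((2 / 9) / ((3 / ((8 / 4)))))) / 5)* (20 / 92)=4 / 207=0.02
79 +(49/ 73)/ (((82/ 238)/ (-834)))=-4626607/ 2993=-1545.81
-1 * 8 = -8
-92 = -92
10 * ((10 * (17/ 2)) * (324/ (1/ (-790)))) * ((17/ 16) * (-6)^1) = 1386983250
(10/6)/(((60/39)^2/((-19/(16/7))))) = -22477/3840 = -5.85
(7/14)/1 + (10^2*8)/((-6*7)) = -779/42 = -18.55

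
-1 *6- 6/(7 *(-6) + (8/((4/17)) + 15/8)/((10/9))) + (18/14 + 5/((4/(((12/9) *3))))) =234/259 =0.90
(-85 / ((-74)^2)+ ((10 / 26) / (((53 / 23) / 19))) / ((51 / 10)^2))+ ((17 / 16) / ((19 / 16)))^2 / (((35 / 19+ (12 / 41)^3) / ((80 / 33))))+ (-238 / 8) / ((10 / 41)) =-6059432737848945363067 / 50148744405523540920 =-120.83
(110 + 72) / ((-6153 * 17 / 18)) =-0.03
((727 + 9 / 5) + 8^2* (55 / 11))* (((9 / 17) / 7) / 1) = 47196 / 595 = 79.32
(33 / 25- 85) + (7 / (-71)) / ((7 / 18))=-148982 / 1775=-83.93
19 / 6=3.17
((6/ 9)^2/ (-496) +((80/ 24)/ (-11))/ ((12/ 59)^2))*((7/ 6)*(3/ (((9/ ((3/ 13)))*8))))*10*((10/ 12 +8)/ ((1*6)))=-1000996955/ 827304192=-1.21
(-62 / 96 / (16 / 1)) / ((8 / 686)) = -10633 / 3072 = -3.46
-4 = -4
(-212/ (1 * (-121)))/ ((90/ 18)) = 212/ 605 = 0.35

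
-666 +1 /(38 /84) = -12612 /19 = -663.79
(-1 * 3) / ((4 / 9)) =-27 / 4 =-6.75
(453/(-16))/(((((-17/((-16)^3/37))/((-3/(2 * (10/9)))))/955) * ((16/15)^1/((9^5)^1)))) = 8276736535740/629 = 13158563649.83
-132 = -132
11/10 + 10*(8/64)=47/20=2.35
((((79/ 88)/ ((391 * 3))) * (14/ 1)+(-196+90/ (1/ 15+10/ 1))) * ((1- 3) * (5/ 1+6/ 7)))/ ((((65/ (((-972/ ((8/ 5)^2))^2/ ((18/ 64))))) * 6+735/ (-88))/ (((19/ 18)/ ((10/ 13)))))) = -29894314853926575/ 83034450409127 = -360.02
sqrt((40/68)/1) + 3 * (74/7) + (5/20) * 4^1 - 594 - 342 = -6323/7 + sqrt(170)/17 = -902.52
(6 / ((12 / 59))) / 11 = 2.68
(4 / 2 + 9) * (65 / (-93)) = -715 / 93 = -7.69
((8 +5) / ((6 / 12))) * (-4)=-104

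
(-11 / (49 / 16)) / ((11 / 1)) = -16 / 49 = -0.33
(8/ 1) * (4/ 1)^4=2048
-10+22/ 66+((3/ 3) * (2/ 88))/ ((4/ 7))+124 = 60389/ 528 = 114.37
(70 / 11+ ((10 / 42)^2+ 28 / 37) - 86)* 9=-14147689 / 19943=-709.41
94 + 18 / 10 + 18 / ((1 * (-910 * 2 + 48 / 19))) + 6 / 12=4156362 / 43165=96.29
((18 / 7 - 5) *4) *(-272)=18496 / 7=2642.29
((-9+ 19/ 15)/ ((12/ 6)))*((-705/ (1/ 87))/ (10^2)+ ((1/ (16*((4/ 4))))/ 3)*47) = 4262101/ 1800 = 2367.83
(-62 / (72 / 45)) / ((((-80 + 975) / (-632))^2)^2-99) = 0.41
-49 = -49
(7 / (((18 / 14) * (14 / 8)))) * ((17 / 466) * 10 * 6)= 4760 / 699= 6.81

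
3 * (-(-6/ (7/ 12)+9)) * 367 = 9909/ 7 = 1415.57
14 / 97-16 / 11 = -1398 / 1067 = -1.31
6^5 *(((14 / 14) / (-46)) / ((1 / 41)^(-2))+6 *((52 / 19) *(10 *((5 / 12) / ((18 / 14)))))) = 413810.43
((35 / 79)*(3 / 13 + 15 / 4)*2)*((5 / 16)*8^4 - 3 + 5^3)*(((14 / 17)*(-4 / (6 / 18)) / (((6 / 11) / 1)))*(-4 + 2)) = 3128506920 / 17459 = 179191.64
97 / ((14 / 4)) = 27.71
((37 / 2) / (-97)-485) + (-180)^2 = 6191473 / 194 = 31914.81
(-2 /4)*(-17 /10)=17 /20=0.85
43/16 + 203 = 3291/16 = 205.69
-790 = -790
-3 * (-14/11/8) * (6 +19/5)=1029/220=4.68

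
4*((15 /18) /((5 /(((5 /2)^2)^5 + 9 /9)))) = 9766649 /1536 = 6358.50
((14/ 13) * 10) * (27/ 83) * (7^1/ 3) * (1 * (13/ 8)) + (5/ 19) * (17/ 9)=391165/ 28386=13.78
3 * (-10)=-30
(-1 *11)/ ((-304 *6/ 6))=11/ 304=0.04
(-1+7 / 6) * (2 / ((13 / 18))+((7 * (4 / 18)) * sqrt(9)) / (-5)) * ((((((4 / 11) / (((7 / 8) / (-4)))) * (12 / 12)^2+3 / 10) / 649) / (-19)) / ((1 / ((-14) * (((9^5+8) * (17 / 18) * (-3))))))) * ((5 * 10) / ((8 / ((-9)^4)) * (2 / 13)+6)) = 45809451933057 / 69417537134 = 659.91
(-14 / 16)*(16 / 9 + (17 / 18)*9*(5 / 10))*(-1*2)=1519 / 144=10.55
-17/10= -1.70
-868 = -868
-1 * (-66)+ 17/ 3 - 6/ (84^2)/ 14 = 1179919/ 16464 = 71.67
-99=-99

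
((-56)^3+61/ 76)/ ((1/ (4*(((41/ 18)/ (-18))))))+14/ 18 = 547221743/ 6156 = 88892.42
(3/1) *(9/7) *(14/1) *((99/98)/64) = 2673/3136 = 0.85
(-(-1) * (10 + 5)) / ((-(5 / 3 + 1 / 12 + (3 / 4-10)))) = 2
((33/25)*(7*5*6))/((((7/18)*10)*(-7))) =-1782/175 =-10.18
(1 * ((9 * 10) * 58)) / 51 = 1740 / 17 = 102.35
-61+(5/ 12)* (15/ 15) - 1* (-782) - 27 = 8333/ 12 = 694.42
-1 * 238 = -238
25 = 25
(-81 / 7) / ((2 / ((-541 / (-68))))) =-43821 / 952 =-46.03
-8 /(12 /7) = -14 /3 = -4.67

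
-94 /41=-2.29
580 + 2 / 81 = 46982 / 81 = 580.02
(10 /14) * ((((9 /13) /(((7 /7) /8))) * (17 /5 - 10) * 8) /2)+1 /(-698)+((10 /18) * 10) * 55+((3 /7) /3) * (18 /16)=65749387 /326664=201.28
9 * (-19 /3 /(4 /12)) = -171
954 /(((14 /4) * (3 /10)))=6360 /7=908.57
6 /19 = 0.32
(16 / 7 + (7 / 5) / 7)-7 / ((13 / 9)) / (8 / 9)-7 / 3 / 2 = -45131 / 10920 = -4.13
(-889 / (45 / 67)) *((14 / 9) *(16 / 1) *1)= -13342112 / 405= -32943.49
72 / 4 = 18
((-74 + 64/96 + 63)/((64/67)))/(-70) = 2077/13440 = 0.15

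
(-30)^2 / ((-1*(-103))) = 900 / 103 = 8.74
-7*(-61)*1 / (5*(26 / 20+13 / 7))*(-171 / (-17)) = 1022238 / 3757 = 272.09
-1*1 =-1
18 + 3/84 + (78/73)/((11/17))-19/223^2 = 22011766551/1118106836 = 19.69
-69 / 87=-23 / 29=-0.79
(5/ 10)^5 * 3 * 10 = 15/ 16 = 0.94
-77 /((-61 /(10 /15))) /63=22 /1647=0.01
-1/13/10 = -1/130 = -0.01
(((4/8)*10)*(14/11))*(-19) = -1330/11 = -120.91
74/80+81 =3277/40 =81.92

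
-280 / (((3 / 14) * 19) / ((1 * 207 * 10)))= -2704800 / 19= -142357.89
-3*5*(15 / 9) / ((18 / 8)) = -100 / 9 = -11.11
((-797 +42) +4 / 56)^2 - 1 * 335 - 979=111446217 / 196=568603.15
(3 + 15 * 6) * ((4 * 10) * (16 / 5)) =11904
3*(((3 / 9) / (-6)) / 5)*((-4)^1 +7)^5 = -81 / 10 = -8.10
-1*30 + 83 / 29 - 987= -29410 / 29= -1014.14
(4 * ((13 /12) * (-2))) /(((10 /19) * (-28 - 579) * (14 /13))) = 3211 /127470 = 0.03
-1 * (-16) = 16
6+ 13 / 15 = 103 / 15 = 6.87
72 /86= 36 /43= 0.84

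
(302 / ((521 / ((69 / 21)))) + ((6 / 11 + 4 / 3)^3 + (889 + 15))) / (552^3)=59799532337 / 11022112018342656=0.00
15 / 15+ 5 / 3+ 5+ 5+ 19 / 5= 247 / 15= 16.47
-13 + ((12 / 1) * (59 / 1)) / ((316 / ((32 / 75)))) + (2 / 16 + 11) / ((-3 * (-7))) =-3820441 / 331800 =-11.51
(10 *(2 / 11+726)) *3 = 239640 / 11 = 21785.45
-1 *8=-8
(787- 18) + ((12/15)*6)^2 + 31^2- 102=41276/25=1651.04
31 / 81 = 0.38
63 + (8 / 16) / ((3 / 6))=64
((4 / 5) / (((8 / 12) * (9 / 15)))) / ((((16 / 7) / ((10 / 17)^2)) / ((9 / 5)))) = 0.54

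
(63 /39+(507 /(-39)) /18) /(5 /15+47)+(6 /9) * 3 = 22361 /11076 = 2.02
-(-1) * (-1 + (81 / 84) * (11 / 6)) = 0.77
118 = 118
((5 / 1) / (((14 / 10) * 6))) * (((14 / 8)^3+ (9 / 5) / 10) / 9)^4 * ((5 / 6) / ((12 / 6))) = 0.04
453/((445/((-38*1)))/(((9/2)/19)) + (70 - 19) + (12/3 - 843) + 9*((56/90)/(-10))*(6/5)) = -509625/942881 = -0.54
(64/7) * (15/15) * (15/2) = 480/7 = 68.57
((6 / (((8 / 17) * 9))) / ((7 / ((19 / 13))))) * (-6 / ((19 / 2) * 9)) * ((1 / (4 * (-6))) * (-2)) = -17 / 9828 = -0.00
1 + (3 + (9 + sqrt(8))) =15.83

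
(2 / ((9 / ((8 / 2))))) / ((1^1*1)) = 0.89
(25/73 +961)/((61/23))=1614094/4453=362.47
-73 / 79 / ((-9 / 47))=3431 / 711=4.83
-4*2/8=-1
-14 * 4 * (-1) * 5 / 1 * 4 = 1120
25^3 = 15625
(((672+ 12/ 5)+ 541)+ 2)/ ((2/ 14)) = 42609/ 5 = 8521.80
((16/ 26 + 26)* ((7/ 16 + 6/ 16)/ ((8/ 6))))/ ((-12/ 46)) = -3979/ 64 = -62.17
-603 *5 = -3015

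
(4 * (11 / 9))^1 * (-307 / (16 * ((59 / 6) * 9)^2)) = -3377 / 281961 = -0.01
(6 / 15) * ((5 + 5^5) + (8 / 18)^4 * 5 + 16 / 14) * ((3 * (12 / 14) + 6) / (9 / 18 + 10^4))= 2301007328 / 2143367163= 1.07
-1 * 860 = -860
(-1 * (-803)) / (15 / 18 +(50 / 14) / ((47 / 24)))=1585122 / 5245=302.22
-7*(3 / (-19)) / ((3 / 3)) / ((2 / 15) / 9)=2835 / 38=74.61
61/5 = 12.20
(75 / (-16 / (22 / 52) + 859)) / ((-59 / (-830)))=228250 / 177649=1.28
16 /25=0.64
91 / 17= 5.35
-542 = -542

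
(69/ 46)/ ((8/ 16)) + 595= 598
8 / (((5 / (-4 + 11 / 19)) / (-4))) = 416 / 19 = 21.89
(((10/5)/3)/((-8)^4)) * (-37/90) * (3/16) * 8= -37/368640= -0.00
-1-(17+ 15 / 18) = -113 / 6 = -18.83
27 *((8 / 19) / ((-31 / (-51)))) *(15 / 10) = 16524 / 589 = 28.05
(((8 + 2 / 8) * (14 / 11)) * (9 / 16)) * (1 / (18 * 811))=21 / 51904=0.00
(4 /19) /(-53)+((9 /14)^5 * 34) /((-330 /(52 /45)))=-0.02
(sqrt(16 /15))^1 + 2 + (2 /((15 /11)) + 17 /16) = 4* sqrt(15) /15 + 1087 /240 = 5.56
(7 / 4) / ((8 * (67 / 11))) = 77 / 2144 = 0.04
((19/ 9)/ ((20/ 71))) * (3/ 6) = 1349/ 360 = 3.75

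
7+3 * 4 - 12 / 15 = 91 / 5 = 18.20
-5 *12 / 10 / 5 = -6 / 5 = -1.20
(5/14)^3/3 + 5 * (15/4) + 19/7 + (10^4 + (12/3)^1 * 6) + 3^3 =82916651/8232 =10072.48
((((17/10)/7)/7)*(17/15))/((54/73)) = 21097/396900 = 0.05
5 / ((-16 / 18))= -45 / 8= -5.62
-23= -23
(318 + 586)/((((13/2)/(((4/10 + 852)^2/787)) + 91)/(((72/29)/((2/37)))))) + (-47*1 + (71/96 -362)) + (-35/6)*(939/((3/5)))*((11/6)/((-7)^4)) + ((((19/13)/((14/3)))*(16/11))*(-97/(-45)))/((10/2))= 41.21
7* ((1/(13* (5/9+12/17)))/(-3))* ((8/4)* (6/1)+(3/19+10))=-150297/47671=-3.15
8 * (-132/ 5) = -1056/ 5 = -211.20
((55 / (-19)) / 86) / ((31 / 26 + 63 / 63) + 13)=-143 / 64543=-0.00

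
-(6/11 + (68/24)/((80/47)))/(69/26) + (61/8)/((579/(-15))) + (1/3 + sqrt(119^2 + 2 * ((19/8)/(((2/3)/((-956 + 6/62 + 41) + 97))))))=-24503411/35156880 + sqrt(128134966)/124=90.59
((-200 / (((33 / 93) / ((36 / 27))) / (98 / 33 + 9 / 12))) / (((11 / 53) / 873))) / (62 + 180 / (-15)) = -313004644 / 1331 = -235165.02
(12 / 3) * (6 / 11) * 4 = 96 / 11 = 8.73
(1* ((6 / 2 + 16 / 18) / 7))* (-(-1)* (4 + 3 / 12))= 85 / 36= 2.36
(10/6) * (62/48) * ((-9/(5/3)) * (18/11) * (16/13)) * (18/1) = -421.43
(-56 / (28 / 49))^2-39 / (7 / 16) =66604 / 7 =9514.86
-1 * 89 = -89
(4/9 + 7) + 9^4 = 6568.44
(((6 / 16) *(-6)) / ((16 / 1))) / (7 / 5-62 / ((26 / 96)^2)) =7605 / 45635648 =0.00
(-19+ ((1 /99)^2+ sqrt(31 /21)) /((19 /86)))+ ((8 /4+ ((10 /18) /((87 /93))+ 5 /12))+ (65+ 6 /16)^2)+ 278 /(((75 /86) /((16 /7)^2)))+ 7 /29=86* sqrt(651) /399+ 2507966038348399 /423387518400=5929.07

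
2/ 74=1/ 37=0.03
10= 10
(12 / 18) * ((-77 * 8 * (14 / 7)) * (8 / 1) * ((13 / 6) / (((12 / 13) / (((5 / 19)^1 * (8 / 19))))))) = -16656640 / 9747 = -1708.90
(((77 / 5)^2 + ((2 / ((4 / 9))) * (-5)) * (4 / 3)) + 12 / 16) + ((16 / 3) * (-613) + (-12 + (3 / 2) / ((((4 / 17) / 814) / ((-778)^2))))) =942290077073 / 300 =3140966923.58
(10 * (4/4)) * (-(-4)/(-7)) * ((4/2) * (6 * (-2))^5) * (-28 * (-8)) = 637009920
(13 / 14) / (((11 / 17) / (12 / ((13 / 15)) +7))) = 4607 / 154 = 29.92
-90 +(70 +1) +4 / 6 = -55 / 3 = -18.33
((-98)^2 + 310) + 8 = 9922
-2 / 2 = -1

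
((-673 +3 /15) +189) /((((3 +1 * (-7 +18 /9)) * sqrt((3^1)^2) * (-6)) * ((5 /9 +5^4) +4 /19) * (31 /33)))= -1516713 /66343720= -0.02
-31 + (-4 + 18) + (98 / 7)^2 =179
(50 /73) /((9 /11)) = 550 /657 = 0.84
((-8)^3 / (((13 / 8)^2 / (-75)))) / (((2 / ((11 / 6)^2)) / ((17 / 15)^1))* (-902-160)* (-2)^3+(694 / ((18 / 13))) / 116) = 5277715660800 / 1620488448943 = 3.26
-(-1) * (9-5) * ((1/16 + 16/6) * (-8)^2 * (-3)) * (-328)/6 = 343744/3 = 114581.33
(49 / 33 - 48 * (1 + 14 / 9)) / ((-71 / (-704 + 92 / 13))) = -12076980 / 10153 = -1189.50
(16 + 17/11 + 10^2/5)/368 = 413/4048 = 0.10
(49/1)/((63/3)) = 7/3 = 2.33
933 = 933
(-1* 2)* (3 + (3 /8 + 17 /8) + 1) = -13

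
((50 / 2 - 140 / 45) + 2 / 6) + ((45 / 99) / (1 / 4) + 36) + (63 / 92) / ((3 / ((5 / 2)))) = 1104091 / 18216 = 60.61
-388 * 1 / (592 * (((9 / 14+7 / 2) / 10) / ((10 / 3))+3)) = -16975 / 80919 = -0.21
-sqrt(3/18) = -sqrt(6)/6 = -0.41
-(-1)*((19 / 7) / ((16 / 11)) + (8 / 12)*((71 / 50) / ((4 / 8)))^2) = 7.24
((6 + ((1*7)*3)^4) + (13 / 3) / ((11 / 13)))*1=6418240 / 33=194492.12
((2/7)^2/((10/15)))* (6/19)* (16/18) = 32/931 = 0.03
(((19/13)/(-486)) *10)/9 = -95/28431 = -0.00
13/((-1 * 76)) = -13/76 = -0.17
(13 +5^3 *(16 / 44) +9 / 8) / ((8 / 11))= 81.92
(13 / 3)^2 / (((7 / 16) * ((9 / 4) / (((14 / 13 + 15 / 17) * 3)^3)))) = 5195695168 / 1341249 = 3873.77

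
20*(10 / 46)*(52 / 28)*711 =924300 / 161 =5740.99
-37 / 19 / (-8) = 37 / 152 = 0.24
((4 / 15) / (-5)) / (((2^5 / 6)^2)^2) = -27 / 409600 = -0.00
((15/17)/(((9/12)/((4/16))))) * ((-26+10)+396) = 1900/17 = 111.76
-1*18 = -18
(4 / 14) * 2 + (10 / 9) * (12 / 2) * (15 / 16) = 191 / 28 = 6.82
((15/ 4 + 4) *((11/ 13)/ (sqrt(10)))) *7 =2387 *sqrt(10)/ 520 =14.52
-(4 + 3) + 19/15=-86/15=-5.73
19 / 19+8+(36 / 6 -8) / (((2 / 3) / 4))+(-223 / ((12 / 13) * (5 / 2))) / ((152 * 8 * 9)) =-987859 / 328320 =-3.01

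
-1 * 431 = -431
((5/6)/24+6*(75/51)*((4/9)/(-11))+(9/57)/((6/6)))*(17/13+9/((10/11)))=-122170907/66512160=-1.84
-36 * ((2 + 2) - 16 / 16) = -108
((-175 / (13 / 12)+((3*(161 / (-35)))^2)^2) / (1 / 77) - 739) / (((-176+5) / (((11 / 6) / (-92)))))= 124204966853 / 383467500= 323.90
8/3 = 2.67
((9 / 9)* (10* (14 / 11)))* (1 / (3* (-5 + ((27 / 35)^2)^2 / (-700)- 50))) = -147061250000 / 1906561600053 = -0.08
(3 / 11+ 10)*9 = 92.45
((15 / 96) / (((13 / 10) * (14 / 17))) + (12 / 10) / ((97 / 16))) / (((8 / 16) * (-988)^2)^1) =485677 / 689313847040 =0.00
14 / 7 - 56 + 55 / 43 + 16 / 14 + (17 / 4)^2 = -161411 / 4816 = -33.52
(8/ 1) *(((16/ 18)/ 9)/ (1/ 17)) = 1088/ 81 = 13.43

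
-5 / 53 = -0.09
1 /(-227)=-1 /227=-0.00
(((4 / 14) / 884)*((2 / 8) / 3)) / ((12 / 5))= 5 / 445536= 0.00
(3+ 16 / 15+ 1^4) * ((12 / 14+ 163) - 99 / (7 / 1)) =79648 / 105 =758.55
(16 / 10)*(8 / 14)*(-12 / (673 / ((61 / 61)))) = -384 / 23555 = -0.02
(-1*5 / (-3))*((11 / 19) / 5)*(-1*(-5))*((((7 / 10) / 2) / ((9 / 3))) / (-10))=-0.01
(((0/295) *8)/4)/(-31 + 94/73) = 0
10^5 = 100000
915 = 915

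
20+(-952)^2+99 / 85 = 77037639 / 85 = 906325.16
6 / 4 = 1.50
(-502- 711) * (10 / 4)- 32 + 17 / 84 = -257401 / 84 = -3064.30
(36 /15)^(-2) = 25 /144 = 0.17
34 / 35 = 0.97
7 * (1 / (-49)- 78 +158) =3919 / 7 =559.86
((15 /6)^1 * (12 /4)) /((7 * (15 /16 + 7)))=120 /889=0.13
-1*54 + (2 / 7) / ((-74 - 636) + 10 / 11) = -1474211 / 27300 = -54.00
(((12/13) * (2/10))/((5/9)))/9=12/325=0.04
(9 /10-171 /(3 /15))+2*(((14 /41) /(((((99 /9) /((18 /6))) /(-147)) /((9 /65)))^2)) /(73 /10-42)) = -497315944395 /581855846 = -854.71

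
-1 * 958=-958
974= 974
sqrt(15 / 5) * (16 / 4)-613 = -613+4 * sqrt(3) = -606.07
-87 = -87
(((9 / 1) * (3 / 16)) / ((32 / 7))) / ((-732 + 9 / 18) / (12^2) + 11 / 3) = -1701 / 6512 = -0.26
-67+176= 109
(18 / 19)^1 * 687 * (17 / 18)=614.68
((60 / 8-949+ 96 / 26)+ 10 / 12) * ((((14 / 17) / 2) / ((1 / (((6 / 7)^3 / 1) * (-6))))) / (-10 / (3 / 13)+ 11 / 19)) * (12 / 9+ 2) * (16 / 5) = -9597975552 / 26390273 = -363.69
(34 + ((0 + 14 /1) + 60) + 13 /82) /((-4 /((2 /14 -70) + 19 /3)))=845089 /492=1717.66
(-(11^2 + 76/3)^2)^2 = 37141383841/81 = 458535602.98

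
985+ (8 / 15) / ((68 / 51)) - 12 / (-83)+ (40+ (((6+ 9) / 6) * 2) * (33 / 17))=7303692 / 7055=1035.25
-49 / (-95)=49 / 95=0.52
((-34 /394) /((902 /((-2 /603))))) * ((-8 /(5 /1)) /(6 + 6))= -34 /803621115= -0.00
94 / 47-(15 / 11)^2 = 17 / 121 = 0.14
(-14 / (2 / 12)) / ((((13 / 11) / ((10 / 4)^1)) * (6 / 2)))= -770 / 13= -59.23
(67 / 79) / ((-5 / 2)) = -134 / 395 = -0.34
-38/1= -38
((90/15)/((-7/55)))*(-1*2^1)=660/7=94.29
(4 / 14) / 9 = 2 / 63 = 0.03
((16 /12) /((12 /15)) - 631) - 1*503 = -3397 /3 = -1132.33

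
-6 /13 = -0.46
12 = 12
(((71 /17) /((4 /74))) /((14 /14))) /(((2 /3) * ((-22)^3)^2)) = 7881 /7709833472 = 0.00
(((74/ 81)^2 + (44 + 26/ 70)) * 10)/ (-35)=-20761786/ 1607445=-12.92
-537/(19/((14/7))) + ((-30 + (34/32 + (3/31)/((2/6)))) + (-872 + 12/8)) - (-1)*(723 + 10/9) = -19640195/84816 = -231.56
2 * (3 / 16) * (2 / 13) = 3 / 52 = 0.06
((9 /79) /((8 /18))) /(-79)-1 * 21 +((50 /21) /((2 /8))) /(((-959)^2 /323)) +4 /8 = -9883765249343 /482137246164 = -20.50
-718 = -718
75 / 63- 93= -1928 / 21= -91.81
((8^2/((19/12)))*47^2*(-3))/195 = -1373.69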